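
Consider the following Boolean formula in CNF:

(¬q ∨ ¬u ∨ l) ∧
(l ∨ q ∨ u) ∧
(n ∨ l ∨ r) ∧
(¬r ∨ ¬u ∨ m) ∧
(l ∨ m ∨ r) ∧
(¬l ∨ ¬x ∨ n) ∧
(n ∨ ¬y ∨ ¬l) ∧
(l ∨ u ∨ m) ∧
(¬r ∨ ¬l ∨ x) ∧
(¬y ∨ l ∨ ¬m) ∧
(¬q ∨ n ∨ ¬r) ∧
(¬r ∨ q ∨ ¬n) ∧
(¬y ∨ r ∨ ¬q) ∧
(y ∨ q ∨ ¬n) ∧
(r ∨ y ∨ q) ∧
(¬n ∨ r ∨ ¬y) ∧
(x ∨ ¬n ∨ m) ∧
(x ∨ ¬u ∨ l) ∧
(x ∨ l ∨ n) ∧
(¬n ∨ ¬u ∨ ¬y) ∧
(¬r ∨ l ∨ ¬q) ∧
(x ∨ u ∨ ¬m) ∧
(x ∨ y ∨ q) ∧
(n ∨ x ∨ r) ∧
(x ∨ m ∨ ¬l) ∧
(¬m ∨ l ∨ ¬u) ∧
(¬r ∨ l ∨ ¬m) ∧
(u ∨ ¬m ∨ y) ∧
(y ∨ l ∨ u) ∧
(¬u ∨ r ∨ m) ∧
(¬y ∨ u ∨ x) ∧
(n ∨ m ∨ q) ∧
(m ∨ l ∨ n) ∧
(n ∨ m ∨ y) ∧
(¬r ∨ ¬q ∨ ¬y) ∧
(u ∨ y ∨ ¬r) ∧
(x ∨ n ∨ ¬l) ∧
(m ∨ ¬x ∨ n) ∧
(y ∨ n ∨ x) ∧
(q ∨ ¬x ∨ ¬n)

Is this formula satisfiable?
Yes

Yes, the formula is satisfiable.

One satisfying assignment is: x=True, u=False, q=True, n=True, m=False, l=True, r=False, y=False

Verification: With this assignment, all 40 clauses evaluate to true.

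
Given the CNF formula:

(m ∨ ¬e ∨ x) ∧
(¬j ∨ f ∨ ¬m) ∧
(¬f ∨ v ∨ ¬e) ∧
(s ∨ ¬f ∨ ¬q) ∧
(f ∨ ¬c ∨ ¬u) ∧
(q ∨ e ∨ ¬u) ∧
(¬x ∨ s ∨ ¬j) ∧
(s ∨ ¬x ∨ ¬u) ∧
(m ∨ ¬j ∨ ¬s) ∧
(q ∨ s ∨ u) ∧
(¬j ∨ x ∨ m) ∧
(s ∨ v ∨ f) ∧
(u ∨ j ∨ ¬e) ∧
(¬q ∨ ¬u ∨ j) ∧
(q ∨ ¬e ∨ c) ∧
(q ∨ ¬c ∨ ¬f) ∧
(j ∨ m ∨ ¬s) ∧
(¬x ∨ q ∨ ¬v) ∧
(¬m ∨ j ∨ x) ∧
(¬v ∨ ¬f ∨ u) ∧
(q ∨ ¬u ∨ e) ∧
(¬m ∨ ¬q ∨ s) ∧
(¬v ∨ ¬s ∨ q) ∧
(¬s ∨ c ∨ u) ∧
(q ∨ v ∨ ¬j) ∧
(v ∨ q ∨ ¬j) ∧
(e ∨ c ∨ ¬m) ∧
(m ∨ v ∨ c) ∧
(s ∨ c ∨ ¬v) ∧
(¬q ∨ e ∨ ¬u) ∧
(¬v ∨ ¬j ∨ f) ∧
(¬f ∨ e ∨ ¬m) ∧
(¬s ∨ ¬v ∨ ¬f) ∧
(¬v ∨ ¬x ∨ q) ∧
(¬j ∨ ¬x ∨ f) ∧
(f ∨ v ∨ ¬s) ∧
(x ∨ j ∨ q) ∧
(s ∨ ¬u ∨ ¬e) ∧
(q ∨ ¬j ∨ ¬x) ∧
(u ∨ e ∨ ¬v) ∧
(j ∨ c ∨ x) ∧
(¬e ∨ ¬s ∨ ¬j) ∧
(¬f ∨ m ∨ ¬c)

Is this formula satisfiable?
No

No, the formula is not satisfiable.

No assignment of truth values to the variables can make all 43 clauses true simultaneously.

The formula is UNSAT (unsatisfiable).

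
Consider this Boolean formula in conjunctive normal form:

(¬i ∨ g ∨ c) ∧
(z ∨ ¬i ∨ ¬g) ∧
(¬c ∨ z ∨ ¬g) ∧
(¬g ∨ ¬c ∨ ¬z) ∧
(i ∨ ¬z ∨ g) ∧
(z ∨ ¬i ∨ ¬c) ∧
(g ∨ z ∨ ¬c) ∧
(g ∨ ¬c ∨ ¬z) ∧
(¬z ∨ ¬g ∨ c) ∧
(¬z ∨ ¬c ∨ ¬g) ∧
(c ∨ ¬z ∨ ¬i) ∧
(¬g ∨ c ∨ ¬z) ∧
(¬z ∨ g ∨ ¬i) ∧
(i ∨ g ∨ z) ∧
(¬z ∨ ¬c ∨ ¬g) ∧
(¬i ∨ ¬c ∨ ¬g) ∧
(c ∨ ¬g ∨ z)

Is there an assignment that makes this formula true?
No

No, the formula is not satisfiable.

No assignment of truth values to the variables can make all 17 clauses true simultaneously.

The formula is UNSAT (unsatisfiable).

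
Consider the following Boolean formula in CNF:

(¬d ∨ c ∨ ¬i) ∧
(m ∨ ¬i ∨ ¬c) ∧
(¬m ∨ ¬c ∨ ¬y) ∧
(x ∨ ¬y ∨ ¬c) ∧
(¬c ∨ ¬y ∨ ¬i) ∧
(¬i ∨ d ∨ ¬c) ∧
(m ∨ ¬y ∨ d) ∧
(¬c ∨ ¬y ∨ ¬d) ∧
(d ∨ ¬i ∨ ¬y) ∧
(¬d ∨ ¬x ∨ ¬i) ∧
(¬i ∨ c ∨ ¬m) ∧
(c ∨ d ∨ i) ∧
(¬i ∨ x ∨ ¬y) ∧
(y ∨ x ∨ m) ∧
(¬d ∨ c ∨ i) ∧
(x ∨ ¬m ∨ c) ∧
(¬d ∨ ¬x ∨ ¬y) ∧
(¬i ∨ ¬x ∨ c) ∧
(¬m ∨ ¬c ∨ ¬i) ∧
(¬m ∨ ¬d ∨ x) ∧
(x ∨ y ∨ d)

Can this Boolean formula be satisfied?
Yes

Yes, the formula is satisfiable.

One satisfying assignment is: x=True, m=False, c=True, i=False, d=False, y=False

Verification: With this assignment, all 21 clauses evaluate to true.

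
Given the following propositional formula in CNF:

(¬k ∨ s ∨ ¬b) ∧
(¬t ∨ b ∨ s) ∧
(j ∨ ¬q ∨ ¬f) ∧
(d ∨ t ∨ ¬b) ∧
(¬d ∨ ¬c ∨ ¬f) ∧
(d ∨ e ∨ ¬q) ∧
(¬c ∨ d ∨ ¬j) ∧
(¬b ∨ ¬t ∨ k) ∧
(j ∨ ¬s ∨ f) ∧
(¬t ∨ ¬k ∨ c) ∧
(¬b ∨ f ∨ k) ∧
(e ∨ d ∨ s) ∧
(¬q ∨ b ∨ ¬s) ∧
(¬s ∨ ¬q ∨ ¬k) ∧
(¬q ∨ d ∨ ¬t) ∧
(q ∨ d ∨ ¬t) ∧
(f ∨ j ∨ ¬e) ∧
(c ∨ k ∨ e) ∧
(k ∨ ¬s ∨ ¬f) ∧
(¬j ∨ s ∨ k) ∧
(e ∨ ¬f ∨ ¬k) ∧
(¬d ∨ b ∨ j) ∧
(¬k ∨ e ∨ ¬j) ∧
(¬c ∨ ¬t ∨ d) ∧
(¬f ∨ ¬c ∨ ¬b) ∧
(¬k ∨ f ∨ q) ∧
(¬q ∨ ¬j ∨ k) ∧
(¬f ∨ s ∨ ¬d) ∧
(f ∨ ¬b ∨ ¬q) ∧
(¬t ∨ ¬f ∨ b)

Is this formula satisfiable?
Yes

Yes, the formula is satisfiable.

One satisfying assignment is: s=True, c=False, f=False, b=False, j=True, e=True, d=False, k=False, q=False, t=False

Verification: With this assignment, all 30 clauses evaluate to true.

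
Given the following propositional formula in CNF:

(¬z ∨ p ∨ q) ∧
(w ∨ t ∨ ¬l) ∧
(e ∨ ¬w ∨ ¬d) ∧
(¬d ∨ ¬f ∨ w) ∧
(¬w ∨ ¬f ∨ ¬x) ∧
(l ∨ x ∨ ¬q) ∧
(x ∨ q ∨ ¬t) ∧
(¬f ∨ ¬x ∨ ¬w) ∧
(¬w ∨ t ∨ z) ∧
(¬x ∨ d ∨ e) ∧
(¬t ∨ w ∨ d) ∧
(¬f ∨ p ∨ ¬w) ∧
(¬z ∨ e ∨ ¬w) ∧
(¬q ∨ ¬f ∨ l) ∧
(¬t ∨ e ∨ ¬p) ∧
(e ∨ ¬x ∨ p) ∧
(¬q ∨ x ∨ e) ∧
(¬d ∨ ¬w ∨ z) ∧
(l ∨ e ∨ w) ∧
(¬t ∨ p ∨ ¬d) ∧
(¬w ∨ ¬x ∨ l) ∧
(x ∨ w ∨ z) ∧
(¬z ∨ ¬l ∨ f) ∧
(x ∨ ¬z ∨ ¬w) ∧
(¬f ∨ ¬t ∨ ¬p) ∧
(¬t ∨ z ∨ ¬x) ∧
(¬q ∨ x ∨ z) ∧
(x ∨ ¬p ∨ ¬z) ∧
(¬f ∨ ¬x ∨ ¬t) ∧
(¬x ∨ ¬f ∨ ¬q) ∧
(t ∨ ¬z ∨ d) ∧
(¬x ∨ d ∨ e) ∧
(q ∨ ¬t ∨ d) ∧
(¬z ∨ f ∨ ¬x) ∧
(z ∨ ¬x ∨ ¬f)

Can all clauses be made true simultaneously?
Yes

Yes, the formula is satisfiable.

One satisfying assignment is: d=False, e=True, q=False, t=False, f=False, l=False, x=True, p=False, w=False, z=False

Verification: With this assignment, all 35 clauses evaluate to true.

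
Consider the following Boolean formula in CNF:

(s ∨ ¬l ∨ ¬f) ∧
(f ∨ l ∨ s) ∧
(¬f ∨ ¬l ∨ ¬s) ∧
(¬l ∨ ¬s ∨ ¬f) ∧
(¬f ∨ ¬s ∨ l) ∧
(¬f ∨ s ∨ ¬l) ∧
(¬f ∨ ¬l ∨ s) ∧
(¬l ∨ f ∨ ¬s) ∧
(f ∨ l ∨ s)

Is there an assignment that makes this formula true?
Yes

Yes, the formula is satisfiable.

One satisfying assignment is: s=True, f=False, l=False

Verification: With this assignment, all 9 clauses evaluate to true.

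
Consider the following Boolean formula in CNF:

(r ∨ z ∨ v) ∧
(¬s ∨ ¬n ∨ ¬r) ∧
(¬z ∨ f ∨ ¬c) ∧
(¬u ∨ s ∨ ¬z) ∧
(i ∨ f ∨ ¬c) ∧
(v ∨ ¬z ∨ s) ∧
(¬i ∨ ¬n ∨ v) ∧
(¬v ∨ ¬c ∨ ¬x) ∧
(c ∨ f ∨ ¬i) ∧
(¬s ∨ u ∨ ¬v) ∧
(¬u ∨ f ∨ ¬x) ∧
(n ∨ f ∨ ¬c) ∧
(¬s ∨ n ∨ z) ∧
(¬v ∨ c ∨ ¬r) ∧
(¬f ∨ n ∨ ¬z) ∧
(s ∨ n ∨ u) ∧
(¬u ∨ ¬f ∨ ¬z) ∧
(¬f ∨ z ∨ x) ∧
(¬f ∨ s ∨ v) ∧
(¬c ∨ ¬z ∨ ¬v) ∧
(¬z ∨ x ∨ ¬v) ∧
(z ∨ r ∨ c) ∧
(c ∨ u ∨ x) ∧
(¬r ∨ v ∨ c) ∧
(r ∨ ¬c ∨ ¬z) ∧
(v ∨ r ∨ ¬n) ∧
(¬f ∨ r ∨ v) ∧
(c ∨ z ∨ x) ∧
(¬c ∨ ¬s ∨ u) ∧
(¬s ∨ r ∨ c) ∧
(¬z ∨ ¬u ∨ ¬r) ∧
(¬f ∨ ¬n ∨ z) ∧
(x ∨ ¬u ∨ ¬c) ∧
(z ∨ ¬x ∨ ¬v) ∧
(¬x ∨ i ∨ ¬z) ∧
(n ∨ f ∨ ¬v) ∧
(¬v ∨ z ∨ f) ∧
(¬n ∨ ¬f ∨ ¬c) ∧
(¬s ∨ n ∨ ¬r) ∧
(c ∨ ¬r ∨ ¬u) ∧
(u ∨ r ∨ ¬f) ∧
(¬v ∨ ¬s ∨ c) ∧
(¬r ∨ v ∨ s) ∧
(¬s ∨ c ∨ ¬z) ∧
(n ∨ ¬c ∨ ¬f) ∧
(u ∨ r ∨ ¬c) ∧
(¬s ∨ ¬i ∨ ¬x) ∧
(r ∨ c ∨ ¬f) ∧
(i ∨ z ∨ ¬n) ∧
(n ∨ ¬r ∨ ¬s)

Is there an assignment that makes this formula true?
No

No, the formula is not satisfiable.

No assignment of truth values to the variables can make all 50 clauses true simultaneously.

The formula is UNSAT (unsatisfiable).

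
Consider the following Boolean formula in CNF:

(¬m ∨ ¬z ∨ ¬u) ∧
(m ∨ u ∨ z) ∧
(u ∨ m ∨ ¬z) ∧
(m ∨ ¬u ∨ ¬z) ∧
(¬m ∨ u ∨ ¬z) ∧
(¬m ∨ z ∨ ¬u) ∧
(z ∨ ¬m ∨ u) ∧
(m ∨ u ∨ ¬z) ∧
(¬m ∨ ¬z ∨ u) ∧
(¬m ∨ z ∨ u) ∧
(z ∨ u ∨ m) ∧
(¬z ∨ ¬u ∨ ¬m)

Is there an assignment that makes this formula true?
Yes

Yes, the formula is satisfiable.

One satisfying assignment is: u=True, m=False, z=False

Verification: With this assignment, all 12 clauses evaluate to true.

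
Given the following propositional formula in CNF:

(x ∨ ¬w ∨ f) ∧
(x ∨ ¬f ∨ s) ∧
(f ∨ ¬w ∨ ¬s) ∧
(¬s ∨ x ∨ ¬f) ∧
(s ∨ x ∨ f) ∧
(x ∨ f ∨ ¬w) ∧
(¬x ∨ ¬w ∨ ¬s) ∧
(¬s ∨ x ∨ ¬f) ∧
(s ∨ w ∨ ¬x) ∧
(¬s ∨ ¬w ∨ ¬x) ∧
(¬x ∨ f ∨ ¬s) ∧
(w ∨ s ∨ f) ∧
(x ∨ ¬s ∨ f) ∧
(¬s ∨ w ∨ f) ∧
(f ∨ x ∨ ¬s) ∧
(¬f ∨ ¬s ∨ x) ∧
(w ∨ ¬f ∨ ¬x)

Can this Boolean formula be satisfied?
Yes

Yes, the formula is satisfiable.

One satisfying assignment is: w=True, f=False, s=False, x=True

Verification: With this assignment, all 17 clauses evaluate to true.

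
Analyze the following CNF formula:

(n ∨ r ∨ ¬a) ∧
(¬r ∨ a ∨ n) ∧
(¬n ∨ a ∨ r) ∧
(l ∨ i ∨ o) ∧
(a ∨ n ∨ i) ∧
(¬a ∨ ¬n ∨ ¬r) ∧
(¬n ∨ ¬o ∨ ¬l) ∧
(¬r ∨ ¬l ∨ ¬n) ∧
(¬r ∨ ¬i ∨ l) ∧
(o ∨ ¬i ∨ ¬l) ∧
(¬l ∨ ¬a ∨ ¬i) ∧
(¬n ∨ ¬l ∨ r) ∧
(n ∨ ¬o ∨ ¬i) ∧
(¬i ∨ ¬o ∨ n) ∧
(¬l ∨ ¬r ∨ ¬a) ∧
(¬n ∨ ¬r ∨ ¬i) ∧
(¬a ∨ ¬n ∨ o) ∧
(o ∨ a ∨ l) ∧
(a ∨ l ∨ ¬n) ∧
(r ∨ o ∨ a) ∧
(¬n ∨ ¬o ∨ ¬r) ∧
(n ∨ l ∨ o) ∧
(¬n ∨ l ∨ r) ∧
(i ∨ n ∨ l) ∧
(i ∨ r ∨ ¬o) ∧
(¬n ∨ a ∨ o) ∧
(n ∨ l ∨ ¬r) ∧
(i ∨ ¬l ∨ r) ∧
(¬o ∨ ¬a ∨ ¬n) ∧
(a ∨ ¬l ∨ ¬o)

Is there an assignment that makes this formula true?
No

No, the formula is not satisfiable.

No assignment of truth values to the variables can make all 30 clauses true simultaneously.

The formula is UNSAT (unsatisfiable).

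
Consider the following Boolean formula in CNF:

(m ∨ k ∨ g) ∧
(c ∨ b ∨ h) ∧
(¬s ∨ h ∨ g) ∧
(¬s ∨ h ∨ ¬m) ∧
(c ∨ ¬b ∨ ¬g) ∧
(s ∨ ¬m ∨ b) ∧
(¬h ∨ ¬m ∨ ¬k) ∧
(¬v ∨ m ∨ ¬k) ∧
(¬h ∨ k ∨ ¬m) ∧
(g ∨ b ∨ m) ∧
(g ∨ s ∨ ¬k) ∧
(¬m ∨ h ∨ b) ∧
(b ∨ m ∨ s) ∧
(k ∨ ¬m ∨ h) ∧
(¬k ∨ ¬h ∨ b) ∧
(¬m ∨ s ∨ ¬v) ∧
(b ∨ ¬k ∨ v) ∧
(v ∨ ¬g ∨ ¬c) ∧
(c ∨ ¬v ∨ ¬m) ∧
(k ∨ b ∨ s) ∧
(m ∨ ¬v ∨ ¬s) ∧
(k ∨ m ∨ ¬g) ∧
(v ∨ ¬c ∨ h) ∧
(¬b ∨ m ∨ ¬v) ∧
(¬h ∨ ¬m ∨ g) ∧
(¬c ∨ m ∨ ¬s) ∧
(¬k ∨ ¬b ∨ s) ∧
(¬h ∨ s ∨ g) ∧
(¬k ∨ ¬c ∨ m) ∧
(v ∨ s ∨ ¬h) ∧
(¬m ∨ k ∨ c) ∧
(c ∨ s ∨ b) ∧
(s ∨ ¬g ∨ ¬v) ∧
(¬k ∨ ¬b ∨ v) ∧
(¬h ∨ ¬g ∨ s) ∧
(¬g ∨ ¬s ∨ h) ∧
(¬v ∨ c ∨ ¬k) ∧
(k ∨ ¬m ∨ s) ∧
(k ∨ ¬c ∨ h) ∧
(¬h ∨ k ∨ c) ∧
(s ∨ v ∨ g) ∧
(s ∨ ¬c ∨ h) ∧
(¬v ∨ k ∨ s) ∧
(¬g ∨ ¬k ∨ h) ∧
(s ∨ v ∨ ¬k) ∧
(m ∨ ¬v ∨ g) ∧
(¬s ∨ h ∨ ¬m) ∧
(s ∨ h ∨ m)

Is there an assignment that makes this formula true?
No

No, the formula is not satisfiable.

No assignment of truth values to the variables can make all 48 clauses true simultaneously.

The formula is UNSAT (unsatisfiable).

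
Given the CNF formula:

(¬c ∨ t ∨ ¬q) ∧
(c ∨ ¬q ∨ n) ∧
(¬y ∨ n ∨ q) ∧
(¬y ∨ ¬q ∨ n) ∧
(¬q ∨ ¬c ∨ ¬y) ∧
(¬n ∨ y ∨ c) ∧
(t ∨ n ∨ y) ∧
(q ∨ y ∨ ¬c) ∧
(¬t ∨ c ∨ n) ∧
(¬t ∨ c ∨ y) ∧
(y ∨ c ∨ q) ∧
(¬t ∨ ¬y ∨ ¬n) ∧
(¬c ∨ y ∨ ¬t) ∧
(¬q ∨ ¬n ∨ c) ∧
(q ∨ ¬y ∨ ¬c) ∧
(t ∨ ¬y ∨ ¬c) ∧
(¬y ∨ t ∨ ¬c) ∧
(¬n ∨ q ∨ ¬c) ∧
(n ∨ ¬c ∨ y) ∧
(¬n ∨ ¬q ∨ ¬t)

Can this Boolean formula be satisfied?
Yes

Yes, the formula is satisfiable.

One satisfying assignment is: q=False, y=True, n=True, t=False, c=False

Verification: With this assignment, all 20 clauses evaluate to true.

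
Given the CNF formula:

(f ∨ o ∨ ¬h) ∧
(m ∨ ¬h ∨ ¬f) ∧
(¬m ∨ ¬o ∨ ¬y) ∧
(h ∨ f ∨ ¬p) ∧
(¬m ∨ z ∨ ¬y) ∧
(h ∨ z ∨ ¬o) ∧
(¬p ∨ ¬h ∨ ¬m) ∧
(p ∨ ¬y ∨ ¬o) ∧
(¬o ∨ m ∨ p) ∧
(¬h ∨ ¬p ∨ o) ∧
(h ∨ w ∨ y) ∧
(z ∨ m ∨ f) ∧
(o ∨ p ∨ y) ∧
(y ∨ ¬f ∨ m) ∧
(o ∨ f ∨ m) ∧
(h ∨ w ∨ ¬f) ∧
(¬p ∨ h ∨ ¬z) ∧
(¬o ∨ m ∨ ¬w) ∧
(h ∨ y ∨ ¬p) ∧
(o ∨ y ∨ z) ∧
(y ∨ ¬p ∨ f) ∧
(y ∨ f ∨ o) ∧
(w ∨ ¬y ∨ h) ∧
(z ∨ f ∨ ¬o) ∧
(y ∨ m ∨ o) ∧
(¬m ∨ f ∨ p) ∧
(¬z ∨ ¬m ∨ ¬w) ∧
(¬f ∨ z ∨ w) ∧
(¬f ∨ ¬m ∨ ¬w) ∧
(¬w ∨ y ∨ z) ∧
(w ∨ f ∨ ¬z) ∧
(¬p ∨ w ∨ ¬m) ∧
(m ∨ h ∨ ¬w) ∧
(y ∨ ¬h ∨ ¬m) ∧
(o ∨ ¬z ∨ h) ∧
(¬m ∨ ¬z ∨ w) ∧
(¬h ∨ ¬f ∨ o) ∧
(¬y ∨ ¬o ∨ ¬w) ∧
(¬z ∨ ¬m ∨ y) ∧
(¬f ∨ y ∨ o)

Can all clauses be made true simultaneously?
No

No, the formula is not satisfiable.

No assignment of truth values to the variables can make all 40 clauses true simultaneously.

The formula is UNSAT (unsatisfiable).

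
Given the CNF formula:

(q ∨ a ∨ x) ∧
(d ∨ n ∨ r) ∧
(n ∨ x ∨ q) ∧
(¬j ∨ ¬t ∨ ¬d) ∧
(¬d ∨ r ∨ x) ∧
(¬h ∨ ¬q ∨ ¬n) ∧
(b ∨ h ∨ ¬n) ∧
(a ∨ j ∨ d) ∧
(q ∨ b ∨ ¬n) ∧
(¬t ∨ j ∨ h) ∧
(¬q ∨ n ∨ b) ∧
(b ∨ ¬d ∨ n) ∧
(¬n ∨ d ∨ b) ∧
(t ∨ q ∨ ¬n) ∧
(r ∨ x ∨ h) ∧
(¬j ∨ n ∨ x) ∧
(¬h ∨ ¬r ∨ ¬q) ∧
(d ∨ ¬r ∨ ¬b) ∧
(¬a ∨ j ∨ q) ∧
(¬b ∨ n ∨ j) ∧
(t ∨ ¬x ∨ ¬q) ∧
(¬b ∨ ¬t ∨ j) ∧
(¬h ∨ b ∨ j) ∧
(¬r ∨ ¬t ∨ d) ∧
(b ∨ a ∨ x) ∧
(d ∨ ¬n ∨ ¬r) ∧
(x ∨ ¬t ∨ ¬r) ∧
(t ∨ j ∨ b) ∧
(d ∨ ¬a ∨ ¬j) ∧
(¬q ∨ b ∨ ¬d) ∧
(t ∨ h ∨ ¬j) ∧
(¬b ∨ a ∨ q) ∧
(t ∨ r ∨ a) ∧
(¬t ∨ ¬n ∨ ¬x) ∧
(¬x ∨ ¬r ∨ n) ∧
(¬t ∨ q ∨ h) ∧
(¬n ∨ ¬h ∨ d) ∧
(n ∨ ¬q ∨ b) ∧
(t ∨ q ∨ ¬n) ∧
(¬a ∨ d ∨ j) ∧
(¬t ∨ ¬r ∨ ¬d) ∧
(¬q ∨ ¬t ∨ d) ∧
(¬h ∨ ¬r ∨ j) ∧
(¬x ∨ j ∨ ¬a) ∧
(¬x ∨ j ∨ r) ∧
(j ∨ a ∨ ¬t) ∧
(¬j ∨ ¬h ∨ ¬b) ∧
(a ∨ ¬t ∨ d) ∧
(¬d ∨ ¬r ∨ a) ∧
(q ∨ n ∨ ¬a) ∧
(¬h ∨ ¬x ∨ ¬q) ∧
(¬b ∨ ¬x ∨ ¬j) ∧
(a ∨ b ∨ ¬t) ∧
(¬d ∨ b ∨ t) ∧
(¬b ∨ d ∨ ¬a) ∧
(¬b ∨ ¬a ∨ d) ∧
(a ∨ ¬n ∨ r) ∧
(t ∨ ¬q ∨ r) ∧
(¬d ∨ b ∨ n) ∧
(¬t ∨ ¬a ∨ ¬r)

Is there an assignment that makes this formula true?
Yes

Yes, the formula is satisfiable.

One satisfying assignment is: n=True, h=False, x=False, q=True, t=False, a=True, r=True, j=False, d=True, b=True

Verification: With this assignment, all 60 clauses evaluate to true.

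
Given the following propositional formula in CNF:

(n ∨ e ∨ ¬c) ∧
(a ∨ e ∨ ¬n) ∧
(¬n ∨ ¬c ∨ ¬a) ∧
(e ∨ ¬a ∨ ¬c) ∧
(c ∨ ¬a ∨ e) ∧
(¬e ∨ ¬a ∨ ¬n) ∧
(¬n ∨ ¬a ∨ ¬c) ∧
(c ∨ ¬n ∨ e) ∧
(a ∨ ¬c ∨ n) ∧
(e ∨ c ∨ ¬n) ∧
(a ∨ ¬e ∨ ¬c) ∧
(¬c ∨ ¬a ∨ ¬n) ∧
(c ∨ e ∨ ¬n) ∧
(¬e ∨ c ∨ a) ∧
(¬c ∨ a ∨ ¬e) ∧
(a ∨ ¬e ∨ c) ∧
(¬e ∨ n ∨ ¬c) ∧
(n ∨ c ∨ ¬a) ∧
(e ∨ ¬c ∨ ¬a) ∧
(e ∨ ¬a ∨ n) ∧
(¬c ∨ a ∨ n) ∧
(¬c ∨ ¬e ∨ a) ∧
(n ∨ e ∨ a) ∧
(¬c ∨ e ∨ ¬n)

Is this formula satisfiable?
No

No, the formula is not satisfiable.

No assignment of truth values to the variables can make all 24 clauses true simultaneously.

The formula is UNSAT (unsatisfiable).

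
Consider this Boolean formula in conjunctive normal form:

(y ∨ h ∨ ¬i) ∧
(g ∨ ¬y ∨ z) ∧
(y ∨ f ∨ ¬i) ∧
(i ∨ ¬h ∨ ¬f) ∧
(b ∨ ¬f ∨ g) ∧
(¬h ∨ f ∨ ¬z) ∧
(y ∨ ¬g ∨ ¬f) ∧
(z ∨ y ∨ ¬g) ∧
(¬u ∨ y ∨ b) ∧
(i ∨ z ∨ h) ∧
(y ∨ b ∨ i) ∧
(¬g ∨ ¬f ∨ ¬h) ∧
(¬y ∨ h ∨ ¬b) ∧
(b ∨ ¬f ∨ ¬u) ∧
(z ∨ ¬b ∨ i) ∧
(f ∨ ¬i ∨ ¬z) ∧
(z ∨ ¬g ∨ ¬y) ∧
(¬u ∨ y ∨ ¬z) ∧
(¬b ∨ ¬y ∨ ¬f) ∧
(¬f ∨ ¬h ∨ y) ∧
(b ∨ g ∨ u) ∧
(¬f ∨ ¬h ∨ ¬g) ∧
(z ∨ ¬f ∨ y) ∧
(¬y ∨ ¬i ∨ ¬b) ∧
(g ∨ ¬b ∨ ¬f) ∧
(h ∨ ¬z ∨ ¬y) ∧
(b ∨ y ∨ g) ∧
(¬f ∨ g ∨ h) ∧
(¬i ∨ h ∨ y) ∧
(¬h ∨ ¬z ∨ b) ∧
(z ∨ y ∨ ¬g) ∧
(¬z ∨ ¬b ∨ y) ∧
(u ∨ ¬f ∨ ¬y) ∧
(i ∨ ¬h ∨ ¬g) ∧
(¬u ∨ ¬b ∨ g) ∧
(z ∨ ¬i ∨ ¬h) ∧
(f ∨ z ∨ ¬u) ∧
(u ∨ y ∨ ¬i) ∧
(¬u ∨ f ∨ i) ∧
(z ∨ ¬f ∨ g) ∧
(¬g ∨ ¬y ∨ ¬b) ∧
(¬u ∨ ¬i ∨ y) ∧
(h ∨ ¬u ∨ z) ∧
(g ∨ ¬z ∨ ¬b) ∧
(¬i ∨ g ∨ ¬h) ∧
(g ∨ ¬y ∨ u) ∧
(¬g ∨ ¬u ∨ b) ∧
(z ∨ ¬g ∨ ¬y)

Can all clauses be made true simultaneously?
No

No, the formula is not satisfiable.

No assignment of truth values to the variables can make all 48 clauses true simultaneously.

The formula is UNSAT (unsatisfiable).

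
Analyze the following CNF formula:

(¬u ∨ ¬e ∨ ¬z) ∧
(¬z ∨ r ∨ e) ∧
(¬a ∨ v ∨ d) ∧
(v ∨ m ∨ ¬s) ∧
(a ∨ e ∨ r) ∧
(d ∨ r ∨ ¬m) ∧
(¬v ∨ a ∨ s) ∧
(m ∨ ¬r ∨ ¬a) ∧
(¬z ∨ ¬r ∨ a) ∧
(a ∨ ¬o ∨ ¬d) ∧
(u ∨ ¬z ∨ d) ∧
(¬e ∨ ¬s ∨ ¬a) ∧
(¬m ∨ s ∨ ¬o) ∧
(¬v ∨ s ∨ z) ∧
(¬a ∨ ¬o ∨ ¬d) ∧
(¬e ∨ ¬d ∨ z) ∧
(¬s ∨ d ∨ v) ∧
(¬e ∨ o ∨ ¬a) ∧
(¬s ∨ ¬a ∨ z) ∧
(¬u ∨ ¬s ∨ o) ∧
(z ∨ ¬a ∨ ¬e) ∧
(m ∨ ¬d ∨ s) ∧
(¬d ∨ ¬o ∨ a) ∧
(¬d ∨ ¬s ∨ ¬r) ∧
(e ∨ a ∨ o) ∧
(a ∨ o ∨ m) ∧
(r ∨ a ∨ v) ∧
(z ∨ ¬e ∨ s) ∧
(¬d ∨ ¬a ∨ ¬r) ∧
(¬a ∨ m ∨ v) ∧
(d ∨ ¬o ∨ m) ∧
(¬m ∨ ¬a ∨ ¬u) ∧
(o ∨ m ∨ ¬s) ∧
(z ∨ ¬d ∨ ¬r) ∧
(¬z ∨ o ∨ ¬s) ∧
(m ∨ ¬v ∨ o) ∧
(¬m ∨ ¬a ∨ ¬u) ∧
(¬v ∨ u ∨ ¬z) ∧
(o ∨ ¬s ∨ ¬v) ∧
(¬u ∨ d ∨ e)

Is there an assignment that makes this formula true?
Yes

Yes, the formula is satisfiable.

One satisfying assignment is: u=False, r=False, d=True, s=False, a=True, v=False, o=False, m=True, e=False, z=False

Verification: With this assignment, all 40 clauses evaluate to true.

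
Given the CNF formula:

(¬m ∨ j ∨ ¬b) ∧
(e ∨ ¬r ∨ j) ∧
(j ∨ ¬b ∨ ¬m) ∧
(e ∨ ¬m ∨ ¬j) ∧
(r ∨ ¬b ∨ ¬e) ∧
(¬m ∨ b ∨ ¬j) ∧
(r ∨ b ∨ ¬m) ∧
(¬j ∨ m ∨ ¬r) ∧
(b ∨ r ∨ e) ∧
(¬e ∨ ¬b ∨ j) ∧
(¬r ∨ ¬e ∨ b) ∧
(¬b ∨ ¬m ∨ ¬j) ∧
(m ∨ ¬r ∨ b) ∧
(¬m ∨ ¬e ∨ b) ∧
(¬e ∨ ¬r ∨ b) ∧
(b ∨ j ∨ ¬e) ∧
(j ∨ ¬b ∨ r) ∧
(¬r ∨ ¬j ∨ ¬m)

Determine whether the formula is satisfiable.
Yes

Yes, the formula is satisfiable.

One satisfying assignment is: r=False, b=True, j=True, e=False, m=False

Verification: With this assignment, all 18 clauses evaluate to true.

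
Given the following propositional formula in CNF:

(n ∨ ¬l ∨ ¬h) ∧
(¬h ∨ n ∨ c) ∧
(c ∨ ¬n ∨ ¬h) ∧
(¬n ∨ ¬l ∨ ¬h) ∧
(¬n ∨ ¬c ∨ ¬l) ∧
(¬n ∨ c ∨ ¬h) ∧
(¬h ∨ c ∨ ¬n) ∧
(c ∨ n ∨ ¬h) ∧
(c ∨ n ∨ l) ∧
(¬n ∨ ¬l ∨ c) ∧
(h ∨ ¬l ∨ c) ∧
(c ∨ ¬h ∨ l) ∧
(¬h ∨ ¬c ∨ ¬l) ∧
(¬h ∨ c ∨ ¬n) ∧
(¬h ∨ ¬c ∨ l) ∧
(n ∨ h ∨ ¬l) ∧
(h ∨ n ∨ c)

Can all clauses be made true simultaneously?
Yes

Yes, the formula is satisfiable.

One satisfying assignment is: h=False, l=False, n=True, c=False

Verification: With this assignment, all 17 clauses evaluate to true.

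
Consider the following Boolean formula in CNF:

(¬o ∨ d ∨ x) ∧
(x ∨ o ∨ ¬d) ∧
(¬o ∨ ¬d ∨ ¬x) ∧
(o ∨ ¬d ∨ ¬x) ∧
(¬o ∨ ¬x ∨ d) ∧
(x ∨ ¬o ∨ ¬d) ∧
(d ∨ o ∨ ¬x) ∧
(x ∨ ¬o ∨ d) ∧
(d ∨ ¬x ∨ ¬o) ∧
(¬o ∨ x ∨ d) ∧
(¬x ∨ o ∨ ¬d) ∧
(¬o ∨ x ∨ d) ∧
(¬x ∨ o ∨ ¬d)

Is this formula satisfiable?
Yes

Yes, the formula is satisfiable.

One satisfying assignment is: d=False, o=False, x=False

Verification: With this assignment, all 13 clauses evaluate to true.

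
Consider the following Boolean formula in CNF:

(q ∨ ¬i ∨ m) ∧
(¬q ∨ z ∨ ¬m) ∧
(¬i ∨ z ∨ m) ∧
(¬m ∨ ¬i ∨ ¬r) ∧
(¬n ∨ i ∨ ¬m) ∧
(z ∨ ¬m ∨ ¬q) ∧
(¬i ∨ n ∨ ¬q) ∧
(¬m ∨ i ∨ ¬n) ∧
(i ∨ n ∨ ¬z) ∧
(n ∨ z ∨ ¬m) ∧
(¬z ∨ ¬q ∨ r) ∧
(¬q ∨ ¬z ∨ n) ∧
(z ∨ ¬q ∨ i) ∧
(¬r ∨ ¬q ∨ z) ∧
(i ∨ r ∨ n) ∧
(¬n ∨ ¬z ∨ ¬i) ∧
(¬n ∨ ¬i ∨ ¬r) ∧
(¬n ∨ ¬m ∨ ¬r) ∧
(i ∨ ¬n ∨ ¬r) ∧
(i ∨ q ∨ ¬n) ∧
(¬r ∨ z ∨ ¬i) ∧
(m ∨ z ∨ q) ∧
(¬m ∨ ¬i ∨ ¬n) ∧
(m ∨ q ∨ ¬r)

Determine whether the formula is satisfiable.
Yes

Yes, the formula is satisfiable.

One satisfying assignment is: n=False, m=True, z=True, r=False, i=True, q=False

Verification: With this assignment, all 24 clauses evaluate to true.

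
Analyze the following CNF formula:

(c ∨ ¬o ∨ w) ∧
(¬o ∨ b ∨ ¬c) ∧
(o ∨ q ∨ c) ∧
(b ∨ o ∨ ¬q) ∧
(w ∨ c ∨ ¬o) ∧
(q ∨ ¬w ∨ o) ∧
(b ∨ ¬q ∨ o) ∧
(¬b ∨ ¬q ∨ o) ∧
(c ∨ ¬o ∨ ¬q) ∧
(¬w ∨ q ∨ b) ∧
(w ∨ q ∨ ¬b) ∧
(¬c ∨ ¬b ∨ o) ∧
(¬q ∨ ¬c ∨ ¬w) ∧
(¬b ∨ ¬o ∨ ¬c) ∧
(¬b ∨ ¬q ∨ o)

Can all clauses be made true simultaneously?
Yes

Yes, the formula is satisfiable.

One satisfying assignment is: b=False, q=False, c=True, w=False, o=False

Verification: With this assignment, all 15 clauses evaluate to true.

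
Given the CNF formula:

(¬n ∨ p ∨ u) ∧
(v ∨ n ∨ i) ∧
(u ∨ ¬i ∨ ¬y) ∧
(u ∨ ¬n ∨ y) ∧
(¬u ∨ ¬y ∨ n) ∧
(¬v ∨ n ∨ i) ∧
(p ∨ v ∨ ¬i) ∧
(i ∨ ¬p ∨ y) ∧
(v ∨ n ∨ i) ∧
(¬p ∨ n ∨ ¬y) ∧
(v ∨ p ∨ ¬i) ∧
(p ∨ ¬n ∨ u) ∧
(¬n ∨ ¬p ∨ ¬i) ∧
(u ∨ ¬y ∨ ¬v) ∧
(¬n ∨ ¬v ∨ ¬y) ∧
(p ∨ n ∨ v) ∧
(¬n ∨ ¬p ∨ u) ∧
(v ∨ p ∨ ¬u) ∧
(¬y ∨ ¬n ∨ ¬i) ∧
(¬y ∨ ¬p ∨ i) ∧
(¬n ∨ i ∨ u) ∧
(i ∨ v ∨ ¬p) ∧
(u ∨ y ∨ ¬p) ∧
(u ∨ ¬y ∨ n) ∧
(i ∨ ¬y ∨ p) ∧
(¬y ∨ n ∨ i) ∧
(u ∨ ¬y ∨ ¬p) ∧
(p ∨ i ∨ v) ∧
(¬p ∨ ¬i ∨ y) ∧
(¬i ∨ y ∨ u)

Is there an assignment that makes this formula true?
Yes

Yes, the formula is satisfiable.

One satisfying assignment is: y=False, v=True, n=True, i=True, u=True, p=False

Verification: With this assignment, all 30 clauses evaluate to true.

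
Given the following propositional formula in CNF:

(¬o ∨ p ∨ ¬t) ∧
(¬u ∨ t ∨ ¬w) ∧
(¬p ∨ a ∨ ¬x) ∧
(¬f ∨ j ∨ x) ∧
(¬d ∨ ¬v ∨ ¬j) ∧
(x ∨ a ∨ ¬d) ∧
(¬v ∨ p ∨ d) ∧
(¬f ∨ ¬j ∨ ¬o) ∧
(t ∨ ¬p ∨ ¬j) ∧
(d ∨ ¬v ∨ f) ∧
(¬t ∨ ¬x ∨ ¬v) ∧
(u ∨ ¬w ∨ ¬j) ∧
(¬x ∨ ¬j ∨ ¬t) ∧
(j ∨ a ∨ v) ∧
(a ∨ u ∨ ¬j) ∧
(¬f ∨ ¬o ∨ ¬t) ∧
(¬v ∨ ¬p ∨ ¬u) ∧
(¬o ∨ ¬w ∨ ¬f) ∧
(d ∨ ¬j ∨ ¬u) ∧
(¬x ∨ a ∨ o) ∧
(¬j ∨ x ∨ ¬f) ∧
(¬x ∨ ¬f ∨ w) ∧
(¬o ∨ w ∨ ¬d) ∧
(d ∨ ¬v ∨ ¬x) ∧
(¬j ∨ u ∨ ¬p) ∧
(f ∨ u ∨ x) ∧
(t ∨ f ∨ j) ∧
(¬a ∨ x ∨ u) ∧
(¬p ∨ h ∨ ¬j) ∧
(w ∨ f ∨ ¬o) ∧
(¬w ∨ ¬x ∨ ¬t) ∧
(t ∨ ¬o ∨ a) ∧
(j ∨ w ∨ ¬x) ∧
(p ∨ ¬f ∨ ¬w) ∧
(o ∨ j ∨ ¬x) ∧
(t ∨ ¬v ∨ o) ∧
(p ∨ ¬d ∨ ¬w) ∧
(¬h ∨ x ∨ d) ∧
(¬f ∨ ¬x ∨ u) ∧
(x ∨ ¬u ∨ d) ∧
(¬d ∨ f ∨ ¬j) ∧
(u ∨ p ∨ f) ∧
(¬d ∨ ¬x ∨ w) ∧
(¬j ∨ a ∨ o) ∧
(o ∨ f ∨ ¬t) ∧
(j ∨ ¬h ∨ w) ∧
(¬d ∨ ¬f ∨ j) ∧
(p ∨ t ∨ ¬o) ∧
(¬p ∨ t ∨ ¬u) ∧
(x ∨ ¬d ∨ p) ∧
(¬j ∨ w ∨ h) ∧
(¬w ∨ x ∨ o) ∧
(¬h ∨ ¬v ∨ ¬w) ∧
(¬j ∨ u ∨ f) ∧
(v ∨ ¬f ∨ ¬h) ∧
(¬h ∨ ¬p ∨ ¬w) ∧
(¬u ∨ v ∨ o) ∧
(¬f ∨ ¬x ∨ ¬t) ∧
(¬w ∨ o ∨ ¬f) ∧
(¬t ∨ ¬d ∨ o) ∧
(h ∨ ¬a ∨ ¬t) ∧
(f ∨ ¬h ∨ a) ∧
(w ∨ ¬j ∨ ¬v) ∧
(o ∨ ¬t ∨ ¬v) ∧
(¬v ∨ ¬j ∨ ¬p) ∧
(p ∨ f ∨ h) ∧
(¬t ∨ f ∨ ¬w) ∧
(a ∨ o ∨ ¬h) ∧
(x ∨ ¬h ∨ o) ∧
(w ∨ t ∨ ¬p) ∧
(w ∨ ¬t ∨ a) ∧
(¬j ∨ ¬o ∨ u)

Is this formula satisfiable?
No

No, the formula is not satisfiable.

No assignment of truth values to the variables can make all 72 clauses true simultaneously.

The formula is UNSAT (unsatisfiable).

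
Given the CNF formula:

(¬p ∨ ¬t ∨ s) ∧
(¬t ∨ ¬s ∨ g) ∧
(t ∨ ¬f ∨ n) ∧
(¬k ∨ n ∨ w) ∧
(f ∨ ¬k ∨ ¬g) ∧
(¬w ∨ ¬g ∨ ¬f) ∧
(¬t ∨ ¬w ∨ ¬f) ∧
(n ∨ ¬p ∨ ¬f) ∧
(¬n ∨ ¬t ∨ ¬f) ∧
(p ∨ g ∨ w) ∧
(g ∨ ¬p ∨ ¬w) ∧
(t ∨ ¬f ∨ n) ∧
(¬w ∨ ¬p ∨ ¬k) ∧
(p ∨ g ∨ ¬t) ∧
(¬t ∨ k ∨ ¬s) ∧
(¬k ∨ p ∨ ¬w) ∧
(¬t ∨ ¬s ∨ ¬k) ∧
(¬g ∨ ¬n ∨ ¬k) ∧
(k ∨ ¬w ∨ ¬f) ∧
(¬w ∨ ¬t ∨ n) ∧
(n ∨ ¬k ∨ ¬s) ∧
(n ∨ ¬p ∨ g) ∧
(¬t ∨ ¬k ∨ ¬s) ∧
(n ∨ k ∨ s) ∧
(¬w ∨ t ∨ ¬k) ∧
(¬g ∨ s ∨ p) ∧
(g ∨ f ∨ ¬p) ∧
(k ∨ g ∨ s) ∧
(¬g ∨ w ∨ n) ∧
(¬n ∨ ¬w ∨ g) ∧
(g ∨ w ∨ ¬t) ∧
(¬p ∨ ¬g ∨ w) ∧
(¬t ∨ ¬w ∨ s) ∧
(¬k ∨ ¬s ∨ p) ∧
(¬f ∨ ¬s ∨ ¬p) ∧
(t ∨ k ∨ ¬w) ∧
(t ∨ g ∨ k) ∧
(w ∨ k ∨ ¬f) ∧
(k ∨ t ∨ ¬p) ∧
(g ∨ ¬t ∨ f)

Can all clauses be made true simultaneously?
Yes

Yes, the formula is satisfiable.

One satisfying assignment is: s=False, p=True, w=False, k=True, t=False, g=False, f=True, n=True

Verification: With this assignment, all 40 clauses evaluate to true.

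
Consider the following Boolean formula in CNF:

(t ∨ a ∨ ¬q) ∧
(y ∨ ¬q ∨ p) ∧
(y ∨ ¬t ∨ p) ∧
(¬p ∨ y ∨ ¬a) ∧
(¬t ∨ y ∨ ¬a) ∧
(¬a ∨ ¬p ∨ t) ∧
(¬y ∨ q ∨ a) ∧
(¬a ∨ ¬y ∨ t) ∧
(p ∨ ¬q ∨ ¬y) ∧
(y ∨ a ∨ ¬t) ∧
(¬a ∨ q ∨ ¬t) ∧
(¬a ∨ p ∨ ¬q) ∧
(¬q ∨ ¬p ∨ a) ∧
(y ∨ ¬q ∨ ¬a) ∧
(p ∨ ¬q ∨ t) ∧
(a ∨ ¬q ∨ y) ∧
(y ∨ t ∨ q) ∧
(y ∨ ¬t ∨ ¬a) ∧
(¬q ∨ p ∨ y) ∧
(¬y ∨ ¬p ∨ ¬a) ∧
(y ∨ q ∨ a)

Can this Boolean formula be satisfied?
No

No, the formula is not satisfiable.

No assignment of truth values to the variables can make all 21 clauses true simultaneously.

The formula is UNSAT (unsatisfiable).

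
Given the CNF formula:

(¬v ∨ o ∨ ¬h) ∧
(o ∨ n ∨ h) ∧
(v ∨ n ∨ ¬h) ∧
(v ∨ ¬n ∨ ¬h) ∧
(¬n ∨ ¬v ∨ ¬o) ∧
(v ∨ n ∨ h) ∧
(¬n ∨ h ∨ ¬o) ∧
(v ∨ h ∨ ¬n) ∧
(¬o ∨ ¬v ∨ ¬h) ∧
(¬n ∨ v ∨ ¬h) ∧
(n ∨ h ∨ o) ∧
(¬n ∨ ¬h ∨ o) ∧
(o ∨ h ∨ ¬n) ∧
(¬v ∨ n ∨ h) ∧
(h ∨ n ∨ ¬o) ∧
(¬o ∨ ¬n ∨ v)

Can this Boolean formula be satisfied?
No

No, the formula is not satisfiable.

No assignment of truth values to the variables can make all 16 clauses true simultaneously.

The formula is UNSAT (unsatisfiable).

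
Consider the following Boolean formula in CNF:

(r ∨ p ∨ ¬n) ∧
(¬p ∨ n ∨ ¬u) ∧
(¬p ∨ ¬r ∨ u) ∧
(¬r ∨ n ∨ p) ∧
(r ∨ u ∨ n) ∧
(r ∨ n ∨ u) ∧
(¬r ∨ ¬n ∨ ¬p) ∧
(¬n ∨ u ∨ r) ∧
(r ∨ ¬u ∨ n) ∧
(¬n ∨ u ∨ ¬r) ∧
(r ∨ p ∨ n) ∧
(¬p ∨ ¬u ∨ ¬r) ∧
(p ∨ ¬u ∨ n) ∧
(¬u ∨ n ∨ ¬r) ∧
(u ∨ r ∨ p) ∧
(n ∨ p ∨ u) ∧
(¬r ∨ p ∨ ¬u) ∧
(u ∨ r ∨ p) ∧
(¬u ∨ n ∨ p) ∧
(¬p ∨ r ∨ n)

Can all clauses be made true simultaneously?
Yes

Yes, the formula is satisfiable.

One satisfying assignment is: u=True, n=True, p=True, r=False

Verification: With this assignment, all 20 clauses evaluate to true.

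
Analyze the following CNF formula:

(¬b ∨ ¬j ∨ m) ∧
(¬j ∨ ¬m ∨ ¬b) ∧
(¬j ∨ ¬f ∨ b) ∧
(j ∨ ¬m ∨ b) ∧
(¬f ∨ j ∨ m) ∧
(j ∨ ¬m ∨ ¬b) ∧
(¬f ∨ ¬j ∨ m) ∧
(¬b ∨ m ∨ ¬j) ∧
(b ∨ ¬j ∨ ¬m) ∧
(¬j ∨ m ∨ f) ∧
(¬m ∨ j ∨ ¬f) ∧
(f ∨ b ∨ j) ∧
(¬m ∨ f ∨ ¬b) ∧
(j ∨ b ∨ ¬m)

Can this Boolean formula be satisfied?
Yes

Yes, the formula is satisfiable.

One satisfying assignment is: m=False, j=False, f=False, b=True

Verification: With this assignment, all 14 clauses evaluate to true.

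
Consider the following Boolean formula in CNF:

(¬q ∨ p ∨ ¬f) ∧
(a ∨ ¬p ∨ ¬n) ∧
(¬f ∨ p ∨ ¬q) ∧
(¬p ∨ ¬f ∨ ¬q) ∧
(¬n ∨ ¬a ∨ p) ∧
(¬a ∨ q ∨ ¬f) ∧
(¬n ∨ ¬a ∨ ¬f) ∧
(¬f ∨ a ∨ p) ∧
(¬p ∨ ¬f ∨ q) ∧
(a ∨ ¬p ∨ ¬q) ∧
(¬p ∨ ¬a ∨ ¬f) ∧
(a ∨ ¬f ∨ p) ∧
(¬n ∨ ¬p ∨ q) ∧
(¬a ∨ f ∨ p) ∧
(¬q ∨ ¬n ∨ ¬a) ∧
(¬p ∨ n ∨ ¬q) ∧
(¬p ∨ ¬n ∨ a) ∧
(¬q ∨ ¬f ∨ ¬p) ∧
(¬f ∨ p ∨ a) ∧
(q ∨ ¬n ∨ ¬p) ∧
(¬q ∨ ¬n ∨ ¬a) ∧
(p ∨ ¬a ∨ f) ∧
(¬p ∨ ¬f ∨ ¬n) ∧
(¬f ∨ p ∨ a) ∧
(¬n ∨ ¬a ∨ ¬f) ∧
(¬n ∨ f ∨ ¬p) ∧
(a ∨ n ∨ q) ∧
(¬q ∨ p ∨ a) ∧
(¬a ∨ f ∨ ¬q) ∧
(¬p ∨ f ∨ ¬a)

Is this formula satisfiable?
Yes

Yes, the formula is satisfiable.

One satisfying assignment is: n=True, a=False, p=False, f=False, q=False

Verification: With this assignment, all 30 clauses evaluate to true.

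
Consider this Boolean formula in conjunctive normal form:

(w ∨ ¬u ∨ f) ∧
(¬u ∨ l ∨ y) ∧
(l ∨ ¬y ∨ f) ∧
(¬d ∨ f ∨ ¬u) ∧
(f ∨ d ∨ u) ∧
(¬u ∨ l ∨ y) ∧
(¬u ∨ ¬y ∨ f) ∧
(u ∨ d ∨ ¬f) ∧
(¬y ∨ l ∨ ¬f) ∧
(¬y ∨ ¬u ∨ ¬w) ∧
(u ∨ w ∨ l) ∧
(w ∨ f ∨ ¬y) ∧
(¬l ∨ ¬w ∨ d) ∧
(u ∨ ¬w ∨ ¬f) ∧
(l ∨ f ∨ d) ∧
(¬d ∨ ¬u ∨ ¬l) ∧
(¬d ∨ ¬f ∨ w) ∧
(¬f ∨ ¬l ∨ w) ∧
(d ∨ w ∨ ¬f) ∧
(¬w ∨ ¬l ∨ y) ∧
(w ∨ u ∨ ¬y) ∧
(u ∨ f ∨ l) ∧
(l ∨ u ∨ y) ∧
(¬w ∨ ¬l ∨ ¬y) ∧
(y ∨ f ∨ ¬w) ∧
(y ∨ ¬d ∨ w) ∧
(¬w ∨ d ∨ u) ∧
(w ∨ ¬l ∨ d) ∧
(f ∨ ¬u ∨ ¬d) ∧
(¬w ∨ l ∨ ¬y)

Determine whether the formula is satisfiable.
No

No, the formula is not satisfiable.

No assignment of truth values to the variables can make all 30 clauses true simultaneously.

The formula is UNSAT (unsatisfiable).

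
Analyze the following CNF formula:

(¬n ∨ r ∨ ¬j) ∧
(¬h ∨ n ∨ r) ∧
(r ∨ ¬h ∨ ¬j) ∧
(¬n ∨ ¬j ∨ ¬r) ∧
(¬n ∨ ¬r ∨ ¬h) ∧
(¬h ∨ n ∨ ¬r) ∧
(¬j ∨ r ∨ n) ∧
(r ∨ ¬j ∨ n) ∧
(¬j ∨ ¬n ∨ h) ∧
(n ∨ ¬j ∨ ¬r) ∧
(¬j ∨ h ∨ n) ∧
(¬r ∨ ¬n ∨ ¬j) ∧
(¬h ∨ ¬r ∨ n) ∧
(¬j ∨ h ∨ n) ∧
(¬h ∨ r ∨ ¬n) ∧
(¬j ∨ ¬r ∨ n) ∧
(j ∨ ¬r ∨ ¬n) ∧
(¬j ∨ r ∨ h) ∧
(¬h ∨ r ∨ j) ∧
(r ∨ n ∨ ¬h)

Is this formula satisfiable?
Yes

Yes, the formula is satisfiable.

One satisfying assignment is: n=False, j=False, h=False, r=False

Verification: With this assignment, all 20 clauses evaluate to true.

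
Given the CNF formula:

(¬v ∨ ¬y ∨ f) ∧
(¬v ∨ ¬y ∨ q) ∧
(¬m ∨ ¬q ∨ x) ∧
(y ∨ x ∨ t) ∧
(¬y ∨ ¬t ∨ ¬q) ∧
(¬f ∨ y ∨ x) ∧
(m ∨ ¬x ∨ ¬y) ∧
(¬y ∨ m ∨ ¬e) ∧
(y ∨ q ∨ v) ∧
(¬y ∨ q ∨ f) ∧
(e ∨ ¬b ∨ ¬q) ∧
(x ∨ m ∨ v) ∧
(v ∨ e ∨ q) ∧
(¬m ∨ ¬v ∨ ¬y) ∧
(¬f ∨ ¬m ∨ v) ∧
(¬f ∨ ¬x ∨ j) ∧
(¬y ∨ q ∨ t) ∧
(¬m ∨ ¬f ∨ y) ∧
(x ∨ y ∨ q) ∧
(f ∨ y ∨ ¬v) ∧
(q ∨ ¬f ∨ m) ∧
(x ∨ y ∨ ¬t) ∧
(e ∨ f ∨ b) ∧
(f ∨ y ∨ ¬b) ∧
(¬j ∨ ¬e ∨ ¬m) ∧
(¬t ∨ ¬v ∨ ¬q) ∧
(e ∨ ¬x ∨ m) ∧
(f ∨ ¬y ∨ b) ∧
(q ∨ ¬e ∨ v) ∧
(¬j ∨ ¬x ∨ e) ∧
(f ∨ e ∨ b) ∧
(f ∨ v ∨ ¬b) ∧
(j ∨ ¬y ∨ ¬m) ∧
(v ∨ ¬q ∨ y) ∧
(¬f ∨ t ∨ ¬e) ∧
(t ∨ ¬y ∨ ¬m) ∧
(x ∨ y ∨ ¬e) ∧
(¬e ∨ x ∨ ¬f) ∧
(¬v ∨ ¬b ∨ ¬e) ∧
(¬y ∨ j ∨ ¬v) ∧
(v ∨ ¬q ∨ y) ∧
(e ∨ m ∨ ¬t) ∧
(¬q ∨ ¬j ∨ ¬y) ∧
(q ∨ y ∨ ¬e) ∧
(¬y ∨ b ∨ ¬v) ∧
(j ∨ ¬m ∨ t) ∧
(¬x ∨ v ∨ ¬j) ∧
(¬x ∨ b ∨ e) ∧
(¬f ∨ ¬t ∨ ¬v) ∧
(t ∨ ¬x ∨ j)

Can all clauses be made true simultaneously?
No

No, the formula is not satisfiable.

No assignment of truth values to the variables can make all 50 clauses true simultaneously.

The formula is UNSAT (unsatisfiable).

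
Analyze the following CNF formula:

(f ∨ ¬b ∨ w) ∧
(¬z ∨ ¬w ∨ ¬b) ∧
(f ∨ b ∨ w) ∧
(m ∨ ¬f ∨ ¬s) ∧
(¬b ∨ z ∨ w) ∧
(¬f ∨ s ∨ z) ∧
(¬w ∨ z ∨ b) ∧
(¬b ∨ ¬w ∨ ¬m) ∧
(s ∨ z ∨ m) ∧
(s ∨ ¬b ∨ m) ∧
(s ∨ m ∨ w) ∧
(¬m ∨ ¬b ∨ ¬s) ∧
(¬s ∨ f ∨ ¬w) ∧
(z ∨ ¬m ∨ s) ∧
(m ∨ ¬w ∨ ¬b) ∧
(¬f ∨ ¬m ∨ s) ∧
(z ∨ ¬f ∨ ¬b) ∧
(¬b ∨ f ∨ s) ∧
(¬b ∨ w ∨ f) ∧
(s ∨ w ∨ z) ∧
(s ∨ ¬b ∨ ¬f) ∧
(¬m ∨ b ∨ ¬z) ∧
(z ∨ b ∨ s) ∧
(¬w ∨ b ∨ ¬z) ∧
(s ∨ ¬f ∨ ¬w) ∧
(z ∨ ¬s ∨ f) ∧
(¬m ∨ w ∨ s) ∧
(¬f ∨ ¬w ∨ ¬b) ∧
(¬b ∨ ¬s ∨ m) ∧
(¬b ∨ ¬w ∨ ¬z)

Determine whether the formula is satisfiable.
Yes

Yes, the formula is satisfiable.

One satisfying assignment is: m=True, z=False, s=True, b=False, f=True, w=False

Verification: With this assignment, all 30 clauses evaluate to true.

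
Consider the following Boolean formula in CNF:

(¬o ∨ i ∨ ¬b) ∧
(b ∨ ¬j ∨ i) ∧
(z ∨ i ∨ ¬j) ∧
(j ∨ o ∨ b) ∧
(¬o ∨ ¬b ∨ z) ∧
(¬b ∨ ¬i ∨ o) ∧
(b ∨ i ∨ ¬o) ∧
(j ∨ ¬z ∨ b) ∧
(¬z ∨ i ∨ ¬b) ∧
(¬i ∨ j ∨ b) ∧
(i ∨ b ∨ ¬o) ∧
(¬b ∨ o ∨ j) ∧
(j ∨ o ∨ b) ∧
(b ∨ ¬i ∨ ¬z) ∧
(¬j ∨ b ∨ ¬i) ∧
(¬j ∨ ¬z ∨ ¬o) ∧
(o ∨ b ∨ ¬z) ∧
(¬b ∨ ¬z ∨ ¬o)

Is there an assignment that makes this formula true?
No

No, the formula is not satisfiable.

No assignment of truth values to the variables can make all 18 clauses true simultaneously.

The formula is UNSAT (unsatisfiable).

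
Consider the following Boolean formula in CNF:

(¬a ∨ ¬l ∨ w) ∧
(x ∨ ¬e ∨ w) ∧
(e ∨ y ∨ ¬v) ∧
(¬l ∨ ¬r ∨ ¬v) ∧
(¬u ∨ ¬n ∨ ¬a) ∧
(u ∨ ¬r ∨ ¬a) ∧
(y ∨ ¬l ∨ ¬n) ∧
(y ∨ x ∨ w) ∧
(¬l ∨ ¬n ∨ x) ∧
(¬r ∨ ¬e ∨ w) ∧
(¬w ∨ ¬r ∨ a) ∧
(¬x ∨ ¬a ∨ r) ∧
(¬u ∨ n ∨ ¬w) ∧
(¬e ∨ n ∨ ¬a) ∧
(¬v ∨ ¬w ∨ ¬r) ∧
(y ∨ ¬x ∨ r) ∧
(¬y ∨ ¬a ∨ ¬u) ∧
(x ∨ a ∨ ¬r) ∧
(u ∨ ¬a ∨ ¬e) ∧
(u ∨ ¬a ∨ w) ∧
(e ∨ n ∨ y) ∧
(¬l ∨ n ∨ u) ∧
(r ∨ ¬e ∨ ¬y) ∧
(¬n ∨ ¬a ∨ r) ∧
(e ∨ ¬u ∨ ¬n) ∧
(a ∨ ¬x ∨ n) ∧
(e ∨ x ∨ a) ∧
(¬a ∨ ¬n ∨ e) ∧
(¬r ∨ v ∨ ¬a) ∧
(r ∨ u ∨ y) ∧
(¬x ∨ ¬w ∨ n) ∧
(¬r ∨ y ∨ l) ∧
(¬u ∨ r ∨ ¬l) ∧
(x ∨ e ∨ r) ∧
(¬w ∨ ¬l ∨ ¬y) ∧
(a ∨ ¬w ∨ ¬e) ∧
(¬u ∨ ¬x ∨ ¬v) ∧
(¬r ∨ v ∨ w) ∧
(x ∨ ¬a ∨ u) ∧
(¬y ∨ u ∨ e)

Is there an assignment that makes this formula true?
No

No, the formula is not satisfiable.

No assignment of truth values to the variables can make all 40 clauses true simultaneously.

The formula is UNSAT (unsatisfiable).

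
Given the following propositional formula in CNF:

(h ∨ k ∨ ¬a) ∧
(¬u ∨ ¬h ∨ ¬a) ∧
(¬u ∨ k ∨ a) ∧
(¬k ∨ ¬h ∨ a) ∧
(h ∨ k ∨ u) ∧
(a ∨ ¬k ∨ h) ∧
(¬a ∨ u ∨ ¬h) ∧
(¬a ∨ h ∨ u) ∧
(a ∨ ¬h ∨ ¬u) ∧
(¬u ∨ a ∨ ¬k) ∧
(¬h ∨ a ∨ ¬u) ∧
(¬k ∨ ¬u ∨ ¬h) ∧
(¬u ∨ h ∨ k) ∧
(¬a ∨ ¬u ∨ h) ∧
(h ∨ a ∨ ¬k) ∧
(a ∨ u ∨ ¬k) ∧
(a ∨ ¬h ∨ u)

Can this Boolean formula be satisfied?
No

No, the formula is not satisfiable.

No assignment of truth values to the variables can make all 17 clauses true simultaneously.

The formula is UNSAT (unsatisfiable).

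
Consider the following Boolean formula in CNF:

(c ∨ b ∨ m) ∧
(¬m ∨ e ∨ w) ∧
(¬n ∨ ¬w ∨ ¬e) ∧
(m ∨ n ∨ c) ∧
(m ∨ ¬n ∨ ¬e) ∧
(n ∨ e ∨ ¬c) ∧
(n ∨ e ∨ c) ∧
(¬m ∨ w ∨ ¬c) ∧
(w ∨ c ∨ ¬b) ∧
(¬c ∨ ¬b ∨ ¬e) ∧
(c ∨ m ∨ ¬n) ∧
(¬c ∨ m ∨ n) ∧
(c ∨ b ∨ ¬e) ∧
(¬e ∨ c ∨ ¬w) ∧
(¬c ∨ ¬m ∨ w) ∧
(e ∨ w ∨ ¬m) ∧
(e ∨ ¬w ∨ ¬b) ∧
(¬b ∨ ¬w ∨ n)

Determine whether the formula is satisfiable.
Yes

Yes, the formula is satisfiable.

One satisfying assignment is: m=True, b=False, c=False, w=True, e=False, n=True

Verification: With this assignment, all 18 clauses evaluate to true.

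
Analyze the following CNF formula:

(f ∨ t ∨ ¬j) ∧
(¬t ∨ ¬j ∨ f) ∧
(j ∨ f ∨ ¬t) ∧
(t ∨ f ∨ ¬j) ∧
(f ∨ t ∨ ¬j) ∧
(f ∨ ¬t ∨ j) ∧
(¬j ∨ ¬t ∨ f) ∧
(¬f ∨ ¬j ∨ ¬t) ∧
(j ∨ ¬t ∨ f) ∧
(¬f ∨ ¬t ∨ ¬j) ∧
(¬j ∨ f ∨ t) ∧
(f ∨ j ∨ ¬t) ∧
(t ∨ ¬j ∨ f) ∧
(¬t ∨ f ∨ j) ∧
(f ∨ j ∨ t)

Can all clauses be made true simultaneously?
Yes

Yes, the formula is satisfiable.

One satisfying assignment is: f=True, t=False, j=False

Verification: With this assignment, all 15 clauses evaluate to true.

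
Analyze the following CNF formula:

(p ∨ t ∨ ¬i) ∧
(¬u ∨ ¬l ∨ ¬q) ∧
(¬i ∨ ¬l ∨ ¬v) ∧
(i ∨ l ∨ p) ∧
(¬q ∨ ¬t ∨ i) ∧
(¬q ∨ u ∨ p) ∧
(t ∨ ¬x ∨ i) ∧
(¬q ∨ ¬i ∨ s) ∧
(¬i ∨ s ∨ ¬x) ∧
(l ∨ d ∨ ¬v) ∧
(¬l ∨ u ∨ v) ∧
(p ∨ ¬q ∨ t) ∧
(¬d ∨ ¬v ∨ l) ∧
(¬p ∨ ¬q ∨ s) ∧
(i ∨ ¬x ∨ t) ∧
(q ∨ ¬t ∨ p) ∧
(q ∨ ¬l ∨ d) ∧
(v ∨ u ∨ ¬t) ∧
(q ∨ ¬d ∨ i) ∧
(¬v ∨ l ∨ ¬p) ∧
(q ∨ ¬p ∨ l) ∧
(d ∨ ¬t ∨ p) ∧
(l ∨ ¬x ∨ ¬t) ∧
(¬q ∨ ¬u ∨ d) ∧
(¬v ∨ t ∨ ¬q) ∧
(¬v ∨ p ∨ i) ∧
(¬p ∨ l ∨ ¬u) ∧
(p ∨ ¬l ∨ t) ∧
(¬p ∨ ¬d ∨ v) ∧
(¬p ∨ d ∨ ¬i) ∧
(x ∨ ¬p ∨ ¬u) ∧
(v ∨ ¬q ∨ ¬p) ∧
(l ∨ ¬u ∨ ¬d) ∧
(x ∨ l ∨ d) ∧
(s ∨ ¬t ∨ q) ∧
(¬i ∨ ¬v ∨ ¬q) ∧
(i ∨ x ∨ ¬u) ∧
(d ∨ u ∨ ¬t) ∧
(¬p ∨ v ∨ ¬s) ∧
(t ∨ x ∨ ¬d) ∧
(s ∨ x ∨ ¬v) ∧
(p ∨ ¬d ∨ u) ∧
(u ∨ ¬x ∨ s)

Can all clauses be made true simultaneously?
No

No, the formula is not satisfiable.

No assignment of truth values to the variables can make all 43 clauses true simultaneously.

The formula is UNSAT (unsatisfiable).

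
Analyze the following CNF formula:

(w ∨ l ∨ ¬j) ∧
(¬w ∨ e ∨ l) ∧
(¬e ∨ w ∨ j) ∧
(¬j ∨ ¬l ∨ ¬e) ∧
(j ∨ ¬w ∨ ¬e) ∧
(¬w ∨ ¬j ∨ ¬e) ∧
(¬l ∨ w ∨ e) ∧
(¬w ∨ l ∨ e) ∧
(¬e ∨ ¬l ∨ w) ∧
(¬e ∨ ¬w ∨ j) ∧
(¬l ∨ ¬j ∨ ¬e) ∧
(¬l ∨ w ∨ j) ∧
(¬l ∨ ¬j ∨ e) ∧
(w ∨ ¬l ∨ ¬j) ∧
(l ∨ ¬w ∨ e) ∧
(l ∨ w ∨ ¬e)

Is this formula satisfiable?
Yes

Yes, the formula is satisfiable.

One satisfying assignment is: l=False, w=False, j=False, e=False

Verification: With this assignment, all 16 clauses evaluate to true.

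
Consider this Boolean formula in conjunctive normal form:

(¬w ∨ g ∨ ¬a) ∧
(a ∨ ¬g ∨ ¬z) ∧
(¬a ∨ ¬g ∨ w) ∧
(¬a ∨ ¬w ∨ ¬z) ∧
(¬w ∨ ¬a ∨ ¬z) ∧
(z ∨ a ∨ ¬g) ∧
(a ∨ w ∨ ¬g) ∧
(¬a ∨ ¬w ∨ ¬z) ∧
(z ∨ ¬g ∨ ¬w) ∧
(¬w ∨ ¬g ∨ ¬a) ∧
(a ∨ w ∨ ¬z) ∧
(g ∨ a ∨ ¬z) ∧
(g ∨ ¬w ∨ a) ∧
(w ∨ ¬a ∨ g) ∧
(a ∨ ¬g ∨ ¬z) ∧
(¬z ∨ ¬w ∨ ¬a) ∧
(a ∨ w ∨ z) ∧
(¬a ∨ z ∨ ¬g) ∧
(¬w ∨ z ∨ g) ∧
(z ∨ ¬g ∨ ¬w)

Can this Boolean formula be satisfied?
No

No, the formula is not satisfiable.

No assignment of truth values to the variables can make all 20 clauses true simultaneously.

The formula is UNSAT (unsatisfiable).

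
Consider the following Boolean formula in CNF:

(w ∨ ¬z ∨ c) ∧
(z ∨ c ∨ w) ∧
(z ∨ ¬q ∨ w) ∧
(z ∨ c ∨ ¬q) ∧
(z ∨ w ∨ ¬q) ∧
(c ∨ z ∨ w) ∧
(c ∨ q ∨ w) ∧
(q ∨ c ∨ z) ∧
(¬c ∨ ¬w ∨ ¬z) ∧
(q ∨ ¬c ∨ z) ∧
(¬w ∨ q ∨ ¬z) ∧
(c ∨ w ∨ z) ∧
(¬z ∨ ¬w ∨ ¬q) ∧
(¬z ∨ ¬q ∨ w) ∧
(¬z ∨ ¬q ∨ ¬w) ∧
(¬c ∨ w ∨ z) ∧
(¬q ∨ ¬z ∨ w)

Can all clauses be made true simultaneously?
Yes

Yes, the formula is satisfiable.

One satisfying assignment is: w=False, z=True, c=True, q=False

Verification: With this assignment, all 17 clauses evaluate to true.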